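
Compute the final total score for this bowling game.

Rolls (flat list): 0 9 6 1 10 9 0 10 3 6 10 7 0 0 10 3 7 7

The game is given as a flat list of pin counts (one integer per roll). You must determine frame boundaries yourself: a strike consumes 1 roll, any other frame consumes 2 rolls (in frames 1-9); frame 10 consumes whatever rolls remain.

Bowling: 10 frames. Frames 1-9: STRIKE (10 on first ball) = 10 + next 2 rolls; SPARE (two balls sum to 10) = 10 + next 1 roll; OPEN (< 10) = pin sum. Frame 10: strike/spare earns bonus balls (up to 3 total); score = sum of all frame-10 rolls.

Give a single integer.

Answer: 126

Derivation:
Frame 1: OPEN (0+9=9). Cumulative: 9
Frame 2: OPEN (6+1=7). Cumulative: 16
Frame 3: STRIKE. 10 + next two rolls (9+0) = 19. Cumulative: 35
Frame 4: OPEN (9+0=9). Cumulative: 44
Frame 5: STRIKE. 10 + next two rolls (3+6) = 19. Cumulative: 63
Frame 6: OPEN (3+6=9). Cumulative: 72
Frame 7: STRIKE. 10 + next two rolls (7+0) = 17. Cumulative: 89
Frame 8: OPEN (7+0=7). Cumulative: 96
Frame 9: SPARE (0+10=10). 10 + next roll (3) = 13. Cumulative: 109
Frame 10: SPARE. Sum of all frame-10 rolls (3+7+7) = 17. Cumulative: 126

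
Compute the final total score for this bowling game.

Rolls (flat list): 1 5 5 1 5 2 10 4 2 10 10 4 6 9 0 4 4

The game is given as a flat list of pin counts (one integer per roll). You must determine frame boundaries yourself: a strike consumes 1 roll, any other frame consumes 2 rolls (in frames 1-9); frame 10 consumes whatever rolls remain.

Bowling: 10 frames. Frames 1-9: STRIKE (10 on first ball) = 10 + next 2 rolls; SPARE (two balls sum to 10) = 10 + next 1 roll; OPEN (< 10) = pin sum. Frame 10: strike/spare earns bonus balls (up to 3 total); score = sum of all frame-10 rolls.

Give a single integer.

Frame 1: OPEN (1+5=6). Cumulative: 6
Frame 2: OPEN (5+1=6). Cumulative: 12
Frame 3: OPEN (5+2=7). Cumulative: 19
Frame 4: STRIKE. 10 + next two rolls (4+2) = 16. Cumulative: 35
Frame 5: OPEN (4+2=6). Cumulative: 41
Frame 6: STRIKE. 10 + next two rolls (10+4) = 24. Cumulative: 65
Frame 7: STRIKE. 10 + next two rolls (4+6) = 20. Cumulative: 85
Frame 8: SPARE (4+6=10). 10 + next roll (9) = 19. Cumulative: 104
Frame 9: OPEN (9+0=9). Cumulative: 113
Frame 10: OPEN. Sum of all frame-10 rolls (4+4) = 8. Cumulative: 121

Answer: 121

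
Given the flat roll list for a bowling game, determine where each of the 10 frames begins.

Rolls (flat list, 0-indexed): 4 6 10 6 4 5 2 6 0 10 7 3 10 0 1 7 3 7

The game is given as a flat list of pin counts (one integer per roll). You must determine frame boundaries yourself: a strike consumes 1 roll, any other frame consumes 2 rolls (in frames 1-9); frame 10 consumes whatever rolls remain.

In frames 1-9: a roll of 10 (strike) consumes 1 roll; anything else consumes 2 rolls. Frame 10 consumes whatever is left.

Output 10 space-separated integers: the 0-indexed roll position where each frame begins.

Frame 1 starts at roll index 0: rolls=4,6 (sum=10), consumes 2 rolls
Frame 2 starts at roll index 2: roll=10 (strike), consumes 1 roll
Frame 3 starts at roll index 3: rolls=6,4 (sum=10), consumes 2 rolls
Frame 4 starts at roll index 5: rolls=5,2 (sum=7), consumes 2 rolls
Frame 5 starts at roll index 7: rolls=6,0 (sum=6), consumes 2 rolls
Frame 6 starts at roll index 9: roll=10 (strike), consumes 1 roll
Frame 7 starts at roll index 10: rolls=7,3 (sum=10), consumes 2 rolls
Frame 8 starts at roll index 12: roll=10 (strike), consumes 1 roll
Frame 9 starts at roll index 13: rolls=0,1 (sum=1), consumes 2 rolls
Frame 10 starts at roll index 15: 3 remaining rolls

Answer: 0 2 3 5 7 9 10 12 13 15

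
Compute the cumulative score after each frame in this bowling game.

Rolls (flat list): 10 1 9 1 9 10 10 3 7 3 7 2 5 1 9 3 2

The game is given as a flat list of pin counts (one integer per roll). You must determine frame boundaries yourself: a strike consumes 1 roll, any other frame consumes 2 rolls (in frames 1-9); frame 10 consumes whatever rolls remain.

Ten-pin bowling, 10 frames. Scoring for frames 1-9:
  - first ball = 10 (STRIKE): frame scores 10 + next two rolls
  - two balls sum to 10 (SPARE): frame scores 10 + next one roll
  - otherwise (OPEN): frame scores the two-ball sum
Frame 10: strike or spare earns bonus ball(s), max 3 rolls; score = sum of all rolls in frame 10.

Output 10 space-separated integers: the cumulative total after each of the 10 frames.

Answer: 20 31 51 74 94 107 119 126 139 144

Derivation:
Frame 1: STRIKE. 10 + next two rolls (1+9) = 20. Cumulative: 20
Frame 2: SPARE (1+9=10). 10 + next roll (1) = 11. Cumulative: 31
Frame 3: SPARE (1+9=10). 10 + next roll (10) = 20. Cumulative: 51
Frame 4: STRIKE. 10 + next two rolls (10+3) = 23. Cumulative: 74
Frame 5: STRIKE. 10 + next two rolls (3+7) = 20. Cumulative: 94
Frame 6: SPARE (3+7=10). 10 + next roll (3) = 13. Cumulative: 107
Frame 7: SPARE (3+7=10). 10 + next roll (2) = 12. Cumulative: 119
Frame 8: OPEN (2+5=7). Cumulative: 126
Frame 9: SPARE (1+9=10). 10 + next roll (3) = 13. Cumulative: 139
Frame 10: OPEN. Sum of all frame-10 rolls (3+2) = 5. Cumulative: 144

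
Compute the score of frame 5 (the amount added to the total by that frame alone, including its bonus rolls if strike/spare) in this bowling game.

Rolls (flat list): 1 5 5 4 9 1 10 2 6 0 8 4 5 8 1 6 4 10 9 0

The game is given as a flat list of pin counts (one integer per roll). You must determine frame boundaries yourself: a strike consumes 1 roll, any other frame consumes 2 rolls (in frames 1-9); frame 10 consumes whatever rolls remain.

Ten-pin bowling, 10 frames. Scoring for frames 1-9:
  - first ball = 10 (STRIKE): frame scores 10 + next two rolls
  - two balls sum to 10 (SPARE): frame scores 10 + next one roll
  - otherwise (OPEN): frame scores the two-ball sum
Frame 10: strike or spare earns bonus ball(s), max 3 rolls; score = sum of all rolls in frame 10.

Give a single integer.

Frame 1: OPEN (1+5=6). Cumulative: 6
Frame 2: OPEN (5+4=9). Cumulative: 15
Frame 3: SPARE (9+1=10). 10 + next roll (10) = 20. Cumulative: 35
Frame 4: STRIKE. 10 + next two rolls (2+6) = 18. Cumulative: 53
Frame 5: OPEN (2+6=8). Cumulative: 61
Frame 6: OPEN (0+8=8). Cumulative: 69
Frame 7: OPEN (4+5=9). Cumulative: 78

Answer: 8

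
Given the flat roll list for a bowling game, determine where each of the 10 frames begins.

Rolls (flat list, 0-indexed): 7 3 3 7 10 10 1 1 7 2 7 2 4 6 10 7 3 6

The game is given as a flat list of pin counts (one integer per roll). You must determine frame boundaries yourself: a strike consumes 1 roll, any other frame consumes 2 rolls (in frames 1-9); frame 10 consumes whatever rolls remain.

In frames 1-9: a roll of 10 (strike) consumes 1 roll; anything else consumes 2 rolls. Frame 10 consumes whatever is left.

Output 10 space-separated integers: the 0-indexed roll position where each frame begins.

Answer: 0 2 4 5 6 8 10 12 14 15

Derivation:
Frame 1 starts at roll index 0: rolls=7,3 (sum=10), consumes 2 rolls
Frame 2 starts at roll index 2: rolls=3,7 (sum=10), consumes 2 rolls
Frame 3 starts at roll index 4: roll=10 (strike), consumes 1 roll
Frame 4 starts at roll index 5: roll=10 (strike), consumes 1 roll
Frame 5 starts at roll index 6: rolls=1,1 (sum=2), consumes 2 rolls
Frame 6 starts at roll index 8: rolls=7,2 (sum=9), consumes 2 rolls
Frame 7 starts at roll index 10: rolls=7,2 (sum=9), consumes 2 rolls
Frame 8 starts at roll index 12: rolls=4,6 (sum=10), consumes 2 rolls
Frame 9 starts at roll index 14: roll=10 (strike), consumes 1 roll
Frame 10 starts at roll index 15: 3 remaining rolls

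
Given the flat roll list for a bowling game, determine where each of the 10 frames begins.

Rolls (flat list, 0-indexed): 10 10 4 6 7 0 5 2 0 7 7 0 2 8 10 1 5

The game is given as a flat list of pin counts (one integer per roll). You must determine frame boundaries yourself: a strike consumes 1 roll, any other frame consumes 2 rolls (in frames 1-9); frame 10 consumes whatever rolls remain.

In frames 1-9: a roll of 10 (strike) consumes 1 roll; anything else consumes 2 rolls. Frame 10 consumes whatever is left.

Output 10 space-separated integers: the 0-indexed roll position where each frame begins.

Frame 1 starts at roll index 0: roll=10 (strike), consumes 1 roll
Frame 2 starts at roll index 1: roll=10 (strike), consumes 1 roll
Frame 3 starts at roll index 2: rolls=4,6 (sum=10), consumes 2 rolls
Frame 4 starts at roll index 4: rolls=7,0 (sum=7), consumes 2 rolls
Frame 5 starts at roll index 6: rolls=5,2 (sum=7), consumes 2 rolls
Frame 6 starts at roll index 8: rolls=0,7 (sum=7), consumes 2 rolls
Frame 7 starts at roll index 10: rolls=7,0 (sum=7), consumes 2 rolls
Frame 8 starts at roll index 12: rolls=2,8 (sum=10), consumes 2 rolls
Frame 9 starts at roll index 14: roll=10 (strike), consumes 1 roll
Frame 10 starts at roll index 15: 2 remaining rolls

Answer: 0 1 2 4 6 8 10 12 14 15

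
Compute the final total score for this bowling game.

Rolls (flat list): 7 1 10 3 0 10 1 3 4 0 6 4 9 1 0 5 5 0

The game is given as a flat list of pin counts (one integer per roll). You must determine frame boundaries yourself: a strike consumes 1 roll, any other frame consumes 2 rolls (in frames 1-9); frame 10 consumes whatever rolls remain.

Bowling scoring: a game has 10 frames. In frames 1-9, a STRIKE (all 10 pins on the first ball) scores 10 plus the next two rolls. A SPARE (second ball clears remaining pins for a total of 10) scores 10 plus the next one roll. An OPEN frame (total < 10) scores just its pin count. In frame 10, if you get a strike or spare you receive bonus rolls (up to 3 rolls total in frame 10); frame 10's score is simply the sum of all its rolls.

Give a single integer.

Frame 1: OPEN (7+1=8). Cumulative: 8
Frame 2: STRIKE. 10 + next two rolls (3+0) = 13. Cumulative: 21
Frame 3: OPEN (3+0=3). Cumulative: 24
Frame 4: STRIKE. 10 + next two rolls (1+3) = 14. Cumulative: 38
Frame 5: OPEN (1+3=4). Cumulative: 42
Frame 6: OPEN (4+0=4). Cumulative: 46
Frame 7: SPARE (6+4=10). 10 + next roll (9) = 19. Cumulative: 65
Frame 8: SPARE (9+1=10). 10 + next roll (0) = 10. Cumulative: 75
Frame 9: OPEN (0+5=5). Cumulative: 80
Frame 10: OPEN. Sum of all frame-10 rolls (5+0) = 5. Cumulative: 85

Answer: 85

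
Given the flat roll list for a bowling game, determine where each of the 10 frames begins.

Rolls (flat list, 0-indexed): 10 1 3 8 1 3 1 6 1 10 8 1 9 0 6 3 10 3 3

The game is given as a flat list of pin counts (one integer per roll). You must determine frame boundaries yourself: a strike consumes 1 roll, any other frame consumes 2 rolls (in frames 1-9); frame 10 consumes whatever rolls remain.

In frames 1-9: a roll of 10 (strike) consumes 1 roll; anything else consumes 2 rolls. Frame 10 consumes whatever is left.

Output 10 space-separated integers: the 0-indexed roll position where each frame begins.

Frame 1 starts at roll index 0: roll=10 (strike), consumes 1 roll
Frame 2 starts at roll index 1: rolls=1,3 (sum=4), consumes 2 rolls
Frame 3 starts at roll index 3: rolls=8,1 (sum=9), consumes 2 rolls
Frame 4 starts at roll index 5: rolls=3,1 (sum=4), consumes 2 rolls
Frame 5 starts at roll index 7: rolls=6,1 (sum=7), consumes 2 rolls
Frame 6 starts at roll index 9: roll=10 (strike), consumes 1 roll
Frame 7 starts at roll index 10: rolls=8,1 (sum=9), consumes 2 rolls
Frame 8 starts at roll index 12: rolls=9,0 (sum=9), consumes 2 rolls
Frame 9 starts at roll index 14: rolls=6,3 (sum=9), consumes 2 rolls
Frame 10 starts at roll index 16: 3 remaining rolls

Answer: 0 1 3 5 7 9 10 12 14 16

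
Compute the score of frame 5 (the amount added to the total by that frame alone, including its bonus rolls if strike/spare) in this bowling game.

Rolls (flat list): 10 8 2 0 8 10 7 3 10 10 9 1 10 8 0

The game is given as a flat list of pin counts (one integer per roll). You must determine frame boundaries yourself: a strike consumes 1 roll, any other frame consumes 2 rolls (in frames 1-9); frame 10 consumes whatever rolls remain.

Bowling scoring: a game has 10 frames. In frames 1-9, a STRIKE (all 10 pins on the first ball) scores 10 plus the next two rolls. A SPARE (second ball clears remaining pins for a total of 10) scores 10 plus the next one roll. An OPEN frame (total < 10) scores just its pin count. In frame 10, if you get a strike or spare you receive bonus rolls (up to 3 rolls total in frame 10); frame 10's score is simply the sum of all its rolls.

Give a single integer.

Answer: 20

Derivation:
Frame 1: STRIKE. 10 + next two rolls (8+2) = 20. Cumulative: 20
Frame 2: SPARE (8+2=10). 10 + next roll (0) = 10. Cumulative: 30
Frame 3: OPEN (0+8=8). Cumulative: 38
Frame 4: STRIKE. 10 + next two rolls (7+3) = 20. Cumulative: 58
Frame 5: SPARE (7+3=10). 10 + next roll (10) = 20. Cumulative: 78
Frame 6: STRIKE. 10 + next two rolls (10+9) = 29. Cumulative: 107
Frame 7: STRIKE. 10 + next two rolls (9+1) = 20. Cumulative: 127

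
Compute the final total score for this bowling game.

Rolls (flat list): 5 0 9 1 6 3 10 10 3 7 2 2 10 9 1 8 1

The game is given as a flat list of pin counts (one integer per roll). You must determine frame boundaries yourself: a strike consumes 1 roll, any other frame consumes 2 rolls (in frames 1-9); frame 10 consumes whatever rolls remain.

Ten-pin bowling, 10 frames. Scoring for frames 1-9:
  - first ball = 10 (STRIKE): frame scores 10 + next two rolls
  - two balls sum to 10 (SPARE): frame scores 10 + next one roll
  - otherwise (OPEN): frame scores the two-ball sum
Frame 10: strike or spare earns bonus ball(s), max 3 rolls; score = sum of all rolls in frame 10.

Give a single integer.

Frame 1: OPEN (5+0=5). Cumulative: 5
Frame 2: SPARE (9+1=10). 10 + next roll (6) = 16. Cumulative: 21
Frame 3: OPEN (6+3=9). Cumulative: 30
Frame 4: STRIKE. 10 + next two rolls (10+3) = 23. Cumulative: 53
Frame 5: STRIKE. 10 + next two rolls (3+7) = 20. Cumulative: 73
Frame 6: SPARE (3+7=10). 10 + next roll (2) = 12. Cumulative: 85
Frame 7: OPEN (2+2=4). Cumulative: 89
Frame 8: STRIKE. 10 + next two rolls (9+1) = 20. Cumulative: 109
Frame 9: SPARE (9+1=10). 10 + next roll (8) = 18. Cumulative: 127
Frame 10: OPEN. Sum of all frame-10 rolls (8+1) = 9. Cumulative: 136

Answer: 136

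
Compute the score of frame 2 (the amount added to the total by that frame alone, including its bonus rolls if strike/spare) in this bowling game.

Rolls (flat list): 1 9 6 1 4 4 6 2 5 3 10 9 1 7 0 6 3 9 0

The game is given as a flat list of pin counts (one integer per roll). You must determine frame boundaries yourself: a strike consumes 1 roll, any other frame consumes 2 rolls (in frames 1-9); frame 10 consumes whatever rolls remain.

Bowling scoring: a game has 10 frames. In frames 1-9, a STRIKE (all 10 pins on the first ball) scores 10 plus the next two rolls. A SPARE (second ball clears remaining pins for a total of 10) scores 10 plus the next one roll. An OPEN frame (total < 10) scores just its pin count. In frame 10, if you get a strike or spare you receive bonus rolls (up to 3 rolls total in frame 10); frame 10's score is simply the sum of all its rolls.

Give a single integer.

Frame 1: SPARE (1+9=10). 10 + next roll (6) = 16. Cumulative: 16
Frame 2: OPEN (6+1=7). Cumulative: 23
Frame 3: OPEN (4+4=8). Cumulative: 31
Frame 4: OPEN (6+2=8). Cumulative: 39

Answer: 7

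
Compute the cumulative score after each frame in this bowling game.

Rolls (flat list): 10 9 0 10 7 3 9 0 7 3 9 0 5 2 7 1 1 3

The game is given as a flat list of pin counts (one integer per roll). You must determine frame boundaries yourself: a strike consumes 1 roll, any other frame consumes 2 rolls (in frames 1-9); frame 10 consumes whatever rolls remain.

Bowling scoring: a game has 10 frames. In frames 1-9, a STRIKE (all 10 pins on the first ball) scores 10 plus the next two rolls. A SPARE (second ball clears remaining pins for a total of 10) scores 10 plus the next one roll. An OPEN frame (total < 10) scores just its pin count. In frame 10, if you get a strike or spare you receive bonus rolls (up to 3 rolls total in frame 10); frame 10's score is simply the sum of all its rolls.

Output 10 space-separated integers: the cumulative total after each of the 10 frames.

Frame 1: STRIKE. 10 + next two rolls (9+0) = 19. Cumulative: 19
Frame 2: OPEN (9+0=9). Cumulative: 28
Frame 3: STRIKE. 10 + next two rolls (7+3) = 20. Cumulative: 48
Frame 4: SPARE (7+3=10). 10 + next roll (9) = 19. Cumulative: 67
Frame 5: OPEN (9+0=9). Cumulative: 76
Frame 6: SPARE (7+3=10). 10 + next roll (9) = 19. Cumulative: 95
Frame 7: OPEN (9+0=9). Cumulative: 104
Frame 8: OPEN (5+2=7). Cumulative: 111
Frame 9: OPEN (7+1=8). Cumulative: 119
Frame 10: OPEN. Sum of all frame-10 rolls (1+3) = 4. Cumulative: 123

Answer: 19 28 48 67 76 95 104 111 119 123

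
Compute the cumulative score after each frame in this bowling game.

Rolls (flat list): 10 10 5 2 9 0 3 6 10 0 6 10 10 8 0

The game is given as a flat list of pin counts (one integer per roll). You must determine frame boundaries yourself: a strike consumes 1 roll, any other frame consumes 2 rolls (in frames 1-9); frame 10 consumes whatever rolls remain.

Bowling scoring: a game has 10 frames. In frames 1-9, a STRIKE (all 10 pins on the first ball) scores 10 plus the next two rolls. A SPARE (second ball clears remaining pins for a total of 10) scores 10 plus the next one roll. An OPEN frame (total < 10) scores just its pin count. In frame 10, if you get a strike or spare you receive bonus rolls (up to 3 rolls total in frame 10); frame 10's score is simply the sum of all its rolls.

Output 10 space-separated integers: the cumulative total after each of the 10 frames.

Frame 1: STRIKE. 10 + next two rolls (10+5) = 25. Cumulative: 25
Frame 2: STRIKE. 10 + next two rolls (5+2) = 17. Cumulative: 42
Frame 3: OPEN (5+2=7). Cumulative: 49
Frame 4: OPEN (9+0=9). Cumulative: 58
Frame 5: OPEN (3+6=9). Cumulative: 67
Frame 6: STRIKE. 10 + next two rolls (0+6) = 16. Cumulative: 83
Frame 7: OPEN (0+6=6). Cumulative: 89
Frame 8: STRIKE. 10 + next two rolls (10+8) = 28. Cumulative: 117
Frame 9: STRIKE. 10 + next two rolls (8+0) = 18. Cumulative: 135
Frame 10: OPEN. Sum of all frame-10 rolls (8+0) = 8. Cumulative: 143

Answer: 25 42 49 58 67 83 89 117 135 143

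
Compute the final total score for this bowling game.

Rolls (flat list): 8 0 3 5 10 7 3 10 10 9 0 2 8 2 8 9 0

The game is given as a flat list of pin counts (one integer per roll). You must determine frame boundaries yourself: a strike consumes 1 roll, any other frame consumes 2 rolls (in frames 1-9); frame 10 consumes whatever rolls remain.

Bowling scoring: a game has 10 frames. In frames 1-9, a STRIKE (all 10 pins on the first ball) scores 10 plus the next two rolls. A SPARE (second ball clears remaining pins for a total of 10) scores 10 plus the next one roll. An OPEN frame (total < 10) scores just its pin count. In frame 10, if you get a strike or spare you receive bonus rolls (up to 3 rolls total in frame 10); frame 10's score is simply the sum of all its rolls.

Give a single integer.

Frame 1: OPEN (8+0=8). Cumulative: 8
Frame 2: OPEN (3+5=8). Cumulative: 16
Frame 3: STRIKE. 10 + next two rolls (7+3) = 20. Cumulative: 36
Frame 4: SPARE (7+3=10). 10 + next roll (10) = 20. Cumulative: 56
Frame 5: STRIKE. 10 + next two rolls (10+9) = 29. Cumulative: 85
Frame 6: STRIKE. 10 + next two rolls (9+0) = 19. Cumulative: 104
Frame 7: OPEN (9+0=9). Cumulative: 113
Frame 8: SPARE (2+8=10). 10 + next roll (2) = 12. Cumulative: 125
Frame 9: SPARE (2+8=10). 10 + next roll (9) = 19. Cumulative: 144
Frame 10: OPEN. Sum of all frame-10 rolls (9+0) = 9. Cumulative: 153

Answer: 153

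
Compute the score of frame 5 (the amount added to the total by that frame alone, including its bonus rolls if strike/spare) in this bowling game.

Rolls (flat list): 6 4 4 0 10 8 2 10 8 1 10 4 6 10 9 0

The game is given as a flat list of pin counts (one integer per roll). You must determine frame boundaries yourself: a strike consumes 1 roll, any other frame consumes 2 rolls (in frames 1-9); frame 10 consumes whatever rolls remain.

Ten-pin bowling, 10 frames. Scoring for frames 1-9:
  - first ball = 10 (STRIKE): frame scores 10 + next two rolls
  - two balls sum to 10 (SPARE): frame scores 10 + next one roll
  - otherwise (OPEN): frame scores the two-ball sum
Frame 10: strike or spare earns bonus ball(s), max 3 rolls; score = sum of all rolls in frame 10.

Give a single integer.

Frame 1: SPARE (6+4=10). 10 + next roll (4) = 14. Cumulative: 14
Frame 2: OPEN (4+0=4). Cumulative: 18
Frame 3: STRIKE. 10 + next two rolls (8+2) = 20. Cumulative: 38
Frame 4: SPARE (8+2=10). 10 + next roll (10) = 20. Cumulative: 58
Frame 5: STRIKE. 10 + next two rolls (8+1) = 19. Cumulative: 77
Frame 6: OPEN (8+1=9). Cumulative: 86
Frame 7: STRIKE. 10 + next two rolls (4+6) = 20. Cumulative: 106

Answer: 19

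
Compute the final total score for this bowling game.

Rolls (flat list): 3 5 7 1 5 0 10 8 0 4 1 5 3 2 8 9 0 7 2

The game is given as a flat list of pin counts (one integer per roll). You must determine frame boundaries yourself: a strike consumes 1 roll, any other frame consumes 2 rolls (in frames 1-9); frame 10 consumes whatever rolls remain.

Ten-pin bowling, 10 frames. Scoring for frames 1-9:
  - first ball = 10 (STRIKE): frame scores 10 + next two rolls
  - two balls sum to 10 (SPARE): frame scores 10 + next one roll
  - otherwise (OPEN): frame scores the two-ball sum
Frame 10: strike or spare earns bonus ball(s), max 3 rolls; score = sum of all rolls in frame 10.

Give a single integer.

Answer: 97

Derivation:
Frame 1: OPEN (3+5=8). Cumulative: 8
Frame 2: OPEN (7+1=8). Cumulative: 16
Frame 3: OPEN (5+0=5). Cumulative: 21
Frame 4: STRIKE. 10 + next two rolls (8+0) = 18. Cumulative: 39
Frame 5: OPEN (8+0=8). Cumulative: 47
Frame 6: OPEN (4+1=5). Cumulative: 52
Frame 7: OPEN (5+3=8). Cumulative: 60
Frame 8: SPARE (2+8=10). 10 + next roll (9) = 19. Cumulative: 79
Frame 9: OPEN (9+0=9). Cumulative: 88
Frame 10: OPEN. Sum of all frame-10 rolls (7+2) = 9. Cumulative: 97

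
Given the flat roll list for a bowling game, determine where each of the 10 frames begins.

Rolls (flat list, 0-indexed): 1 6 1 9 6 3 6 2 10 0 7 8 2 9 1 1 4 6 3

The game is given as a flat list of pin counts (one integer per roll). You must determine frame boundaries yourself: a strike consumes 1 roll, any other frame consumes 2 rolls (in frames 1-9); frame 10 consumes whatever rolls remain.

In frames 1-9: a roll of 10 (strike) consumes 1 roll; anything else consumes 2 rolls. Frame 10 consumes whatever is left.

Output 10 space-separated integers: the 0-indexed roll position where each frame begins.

Frame 1 starts at roll index 0: rolls=1,6 (sum=7), consumes 2 rolls
Frame 2 starts at roll index 2: rolls=1,9 (sum=10), consumes 2 rolls
Frame 3 starts at roll index 4: rolls=6,3 (sum=9), consumes 2 rolls
Frame 4 starts at roll index 6: rolls=6,2 (sum=8), consumes 2 rolls
Frame 5 starts at roll index 8: roll=10 (strike), consumes 1 roll
Frame 6 starts at roll index 9: rolls=0,7 (sum=7), consumes 2 rolls
Frame 7 starts at roll index 11: rolls=8,2 (sum=10), consumes 2 rolls
Frame 8 starts at roll index 13: rolls=9,1 (sum=10), consumes 2 rolls
Frame 9 starts at roll index 15: rolls=1,4 (sum=5), consumes 2 rolls
Frame 10 starts at roll index 17: 2 remaining rolls

Answer: 0 2 4 6 8 9 11 13 15 17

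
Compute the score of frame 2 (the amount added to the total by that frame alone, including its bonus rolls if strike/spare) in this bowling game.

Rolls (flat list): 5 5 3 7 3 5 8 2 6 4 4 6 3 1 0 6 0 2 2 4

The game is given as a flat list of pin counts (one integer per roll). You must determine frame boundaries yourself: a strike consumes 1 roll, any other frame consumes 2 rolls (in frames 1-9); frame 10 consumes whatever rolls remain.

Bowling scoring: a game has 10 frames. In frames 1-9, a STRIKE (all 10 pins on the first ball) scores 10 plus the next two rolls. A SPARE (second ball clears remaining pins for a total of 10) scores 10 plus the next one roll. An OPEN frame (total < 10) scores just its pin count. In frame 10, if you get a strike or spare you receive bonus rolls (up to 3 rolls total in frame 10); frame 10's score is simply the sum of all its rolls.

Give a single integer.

Answer: 13

Derivation:
Frame 1: SPARE (5+5=10). 10 + next roll (3) = 13. Cumulative: 13
Frame 2: SPARE (3+7=10). 10 + next roll (3) = 13. Cumulative: 26
Frame 3: OPEN (3+5=8). Cumulative: 34
Frame 4: SPARE (8+2=10). 10 + next roll (6) = 16. Cumulative: 50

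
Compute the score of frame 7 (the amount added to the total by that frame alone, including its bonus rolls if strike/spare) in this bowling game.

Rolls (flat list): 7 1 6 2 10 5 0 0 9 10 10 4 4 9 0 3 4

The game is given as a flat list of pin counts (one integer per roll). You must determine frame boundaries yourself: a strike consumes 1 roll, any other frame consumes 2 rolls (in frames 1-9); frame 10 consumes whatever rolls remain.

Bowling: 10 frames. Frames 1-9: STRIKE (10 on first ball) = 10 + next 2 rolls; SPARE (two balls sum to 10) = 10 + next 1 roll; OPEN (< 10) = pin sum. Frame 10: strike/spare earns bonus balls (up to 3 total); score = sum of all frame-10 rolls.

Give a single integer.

Answer: 18

Derivation:
Frame 1: OPEN (7+1=8). Cumulative: 8
Frame 2: OPEN (6+2=8). Cumulative: 16
Frame 3: STRIKE. 10 + next two rolls (5+0) = 15. Cumulative: 31
Frame 4: OPEN (5+0=5). Cumulative: 36
Frame 5: OPEN (0+9=9). Cumulative: 45
Frame 6: STRIKE. 10 + next two rolls (10+4) = 24. Cumulative: 69
Frame 7: STRIKE. 10 + next two rolls (4+4) = 18. Cumulative: 87
Frame 8: OPEN (4+4=8). Cumulative: 95
Frame 9: OPEN (9+0=9). Cumulative: 104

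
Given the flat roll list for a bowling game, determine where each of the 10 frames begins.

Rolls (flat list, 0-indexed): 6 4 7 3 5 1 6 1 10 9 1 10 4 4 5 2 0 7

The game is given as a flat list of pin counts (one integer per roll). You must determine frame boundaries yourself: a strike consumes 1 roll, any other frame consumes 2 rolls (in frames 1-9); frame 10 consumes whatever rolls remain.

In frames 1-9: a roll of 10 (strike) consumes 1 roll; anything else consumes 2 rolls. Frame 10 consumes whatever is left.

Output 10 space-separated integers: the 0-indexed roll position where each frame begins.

Frame 1 starts at roll index 0: rolls=6,4 (sum=10), consumes 2 rolls
Frame 2 starts at roll index 2: rolls=7,3 (sum=10), consumes 2 rolls
Frame 3 starts at roll index 4: rolls=5,1 (sum=6), consumes 2 rolls
Frame 4 starts at roll index 6: rolls=6,1 (sum=7), consumes 2 rolls
Frame 5 starts at roll index 8: roll=10 (strike), consumes 1 roll
Frame 6 starts at roll index 9: rolls=9,1 (sum=10), consumes 2 rolls
Frame 7 starts at roll index 11: roll=10 (strike), consumes 1 roll
Frame 8 starts at roll index 12: rolls=4,4 (sum=8), consumes 2 rolls
Frame 9 starts at roll index 14: rolls=5,2 (sum=7), consumes 2 rolls
Frame 10 starts at roll index 16: 2 remaining rolls

Answer: 0 2 4 6 8 9 11 12 14 16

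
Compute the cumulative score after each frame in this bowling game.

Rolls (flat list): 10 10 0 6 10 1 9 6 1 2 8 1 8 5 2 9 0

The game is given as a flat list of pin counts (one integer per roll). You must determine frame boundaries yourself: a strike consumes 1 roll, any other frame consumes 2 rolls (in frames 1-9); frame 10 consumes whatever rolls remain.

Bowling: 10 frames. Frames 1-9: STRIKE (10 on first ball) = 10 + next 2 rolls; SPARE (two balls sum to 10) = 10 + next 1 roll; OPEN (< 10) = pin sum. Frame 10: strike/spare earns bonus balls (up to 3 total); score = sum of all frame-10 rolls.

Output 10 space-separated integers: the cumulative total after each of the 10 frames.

Answer: 20 36 42 62 78 85 96 105 112 121

Derivation:
Frame 1: STRIKE. 10 + next two rolls (10+0) = 20. Cumulative: 20
Frame 2: STRIKE. 10 + next two rolls (0+6) = 16. Cumulative: 36
Frame 3: OPEN (0+6=6). Cumulative: 42
Frame 4: STRIKE. 10 + next two rolls (1+9) = 20. Cumulative: 62
Frame 5: SPARE (1+9=10). 10 + next roll (6) = 16. Cumulative: 78
Frame 6: OPEN (6+1=7). Cumulative: 85
Frame 7: SPARE (2+8=10). 10 + next roll (1) = 11. Cumulative: 96
Frame 8: OPEN (1+8=9). Cumulative: 105
Frame 9: OPEN (5+2=7). Cumulative: 112
Frame 10: OPEN. Sum of all frame-10 rolls (9+0) = 9. Cumulative: 121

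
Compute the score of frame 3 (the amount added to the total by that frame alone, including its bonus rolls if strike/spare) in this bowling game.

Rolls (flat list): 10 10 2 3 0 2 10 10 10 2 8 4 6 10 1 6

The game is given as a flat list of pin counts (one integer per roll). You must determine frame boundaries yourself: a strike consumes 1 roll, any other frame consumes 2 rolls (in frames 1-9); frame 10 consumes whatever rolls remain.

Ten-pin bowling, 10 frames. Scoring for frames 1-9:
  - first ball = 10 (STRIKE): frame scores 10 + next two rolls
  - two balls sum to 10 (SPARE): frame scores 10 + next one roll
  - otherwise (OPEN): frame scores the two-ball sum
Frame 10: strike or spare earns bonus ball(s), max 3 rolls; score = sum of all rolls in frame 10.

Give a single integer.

Frame 1: STRIKE. 10 + next two rolls (10+2) = 22. Cumulative: 22
Frame 2: STRIKE. 10 + next two rolls (2+3) = 15. Cumulative: 37
Frame 3: OPEN (2+3=5). Cumulative: 42
Frame 4: OPEN (0+2=2). Cumulative: 44
Frame 5: STRIKE. 10 + next two rolls (10+10) = 30. Cumulative: 74

Answer: 5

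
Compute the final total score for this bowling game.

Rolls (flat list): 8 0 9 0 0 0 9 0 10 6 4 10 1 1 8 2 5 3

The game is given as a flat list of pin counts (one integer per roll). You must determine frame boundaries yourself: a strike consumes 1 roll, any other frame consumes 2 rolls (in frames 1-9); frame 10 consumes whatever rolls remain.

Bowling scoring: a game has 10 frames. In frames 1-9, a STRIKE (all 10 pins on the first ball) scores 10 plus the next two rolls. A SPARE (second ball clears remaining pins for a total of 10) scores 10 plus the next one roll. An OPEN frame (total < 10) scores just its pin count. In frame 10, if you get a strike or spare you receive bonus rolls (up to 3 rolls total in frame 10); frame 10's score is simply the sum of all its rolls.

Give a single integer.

Frame 1: OPEN (8+0=8). Cumulative: 8
Frame 2: OPEN (9+0=9). Cumulative: 17
Frame 3: OPEN (0+0=0). Cumulative: 17
Frame 4: OPEN (9+0=9). Cumulative: 26
Frame 5: STRIKE. 10 + next two rolls (6+4) = 20. Cumulative: 46
Frame 6: SPARE (6+4=10). 10 + next roll (10) = 20. Cumulative: 66
Frame 7: STRIKE. 10 + next two rolls (1+1) = 12. Cumulative: 78
Frame 8: OPEN (1+1=2). Cumulative: 80
Frame 9: SPARE (8+2=10). 10 + next roll (5) = 15. Cumulative: 95
Frame 10: OPEN. Sum of all frame-10 rolls (5+3) = 8. Cumulative: 103

Answer: 103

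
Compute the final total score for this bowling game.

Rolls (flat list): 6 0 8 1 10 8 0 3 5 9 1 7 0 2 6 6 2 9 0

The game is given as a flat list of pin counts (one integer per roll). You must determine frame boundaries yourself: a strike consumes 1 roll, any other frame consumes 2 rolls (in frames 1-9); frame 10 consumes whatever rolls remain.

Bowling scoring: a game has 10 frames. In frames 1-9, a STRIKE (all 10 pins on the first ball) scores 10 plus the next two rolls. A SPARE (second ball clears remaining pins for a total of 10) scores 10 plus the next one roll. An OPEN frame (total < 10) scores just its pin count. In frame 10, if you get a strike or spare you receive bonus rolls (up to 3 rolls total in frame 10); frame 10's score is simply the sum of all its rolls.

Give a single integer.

Frame 1: OPEN (6+0=6). Cumulative: 6
Frame 2: OPEN (8+1=9). Cumulative: 15
Frame 3: STRIKE. 10 + next two rolls (8+0) = 18. Cumulative: 33
Frame 4: OPEN (8+0=8). Cumulative: 41
Frame 5: OPEN (3+5=8). Cumulative: 49
Frame 6: SPARE (9+1=10). 10 + next roll (7) = 17. Cumulative: 66
Frame 7: OPEN (7+0=7). Cumulative: 73
Frame 8: OPEN (2+6=8). Cumulative: 81
Frame 9: OPEN (6+2=8). Cumulative: 89
Frame 10: OPEN. Sum of all frame-10 rolls (9+0) = 9. Cumulative: 98

Answer: 98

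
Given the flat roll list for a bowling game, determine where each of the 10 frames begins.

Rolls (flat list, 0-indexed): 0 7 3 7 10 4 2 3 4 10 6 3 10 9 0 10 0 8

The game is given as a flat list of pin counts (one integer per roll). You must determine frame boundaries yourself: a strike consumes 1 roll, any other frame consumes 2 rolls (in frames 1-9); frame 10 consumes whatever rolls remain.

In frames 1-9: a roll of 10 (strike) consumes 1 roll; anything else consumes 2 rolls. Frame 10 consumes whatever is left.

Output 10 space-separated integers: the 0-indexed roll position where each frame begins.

Answer: 0 2 4 5 7 9 10 12 13 15

Derivation:
Frame 1 starts at roll index 0: rolls=0,7 (sum=7), consumes 2 rolls
Frame 2 starts at roll index 2: rolls=3,7 (sum=10), consumes 2 rolls
Frame 3 starts at roll index 4: roll=10 (strike), consumes 1 roll
Frame 4 starts at roll index 5: rolls=4,2 (sum=6), consumes 2 rolls
Frame 5 starts at roll index 7: rolls=3,4 (sum=7), consumes 2 rolls
Frame 6 starts at roll index 9: roll=10 (strike), consumes 1 roll
Frame 7 starts at roll index 10: rolls=6,3 (sum=9), consumes 2 rolls
Frame 8 starts at roll index 12: roll=10 (strike), consumes 1 roll
Frame 9 starts at roll index 13: rolls=9,0 (sum=9), consumes 2 rolls
Frame 10 starts at roll index 15: 3 remaining rolls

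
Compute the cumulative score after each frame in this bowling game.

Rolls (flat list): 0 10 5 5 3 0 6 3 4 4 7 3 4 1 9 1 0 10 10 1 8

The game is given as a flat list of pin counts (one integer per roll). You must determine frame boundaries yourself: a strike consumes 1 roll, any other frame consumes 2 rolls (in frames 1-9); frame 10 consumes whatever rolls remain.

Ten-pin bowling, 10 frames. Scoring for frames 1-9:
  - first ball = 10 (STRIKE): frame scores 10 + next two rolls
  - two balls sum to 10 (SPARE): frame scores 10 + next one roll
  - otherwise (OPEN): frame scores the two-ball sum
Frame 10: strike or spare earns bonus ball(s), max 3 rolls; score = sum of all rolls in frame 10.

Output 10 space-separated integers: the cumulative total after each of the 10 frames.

Answer: 15 28 31 40 48 62 67 77 97 116

Derivation:
Frame 1: SPARE (0+10=10). 10 + next roll (5) = 15. Cumulative: 15
Frame 2: SPARE (5+5=10). 10 + next roll (3) = 13. Cumulative: 28
Frame 3: OPEN (3+0=3). Cumulative: 31
Frame 4: OPEN (6+3=9). Cumulative: 40
Frame 5: OPEN (4+4=8). Cumulative: 48
Frame 6: SPARE (7+3=10). 10 + next roll (4) = 14. Cumulative: 62
Frame 7: OPEN (4+1=5). Cumulative: 67
Frame 8: SPARE (9+1=10). 10 + next roll (0) = 10. Cumulative: 77
Frame 9: SPARE (0+10=10). 10 + next roll (10) = 20. Cumulative: 97
Frame 10: STRIKE. Sum of all frame-10 rolls (10+1+8) = 19. Cumulative: 116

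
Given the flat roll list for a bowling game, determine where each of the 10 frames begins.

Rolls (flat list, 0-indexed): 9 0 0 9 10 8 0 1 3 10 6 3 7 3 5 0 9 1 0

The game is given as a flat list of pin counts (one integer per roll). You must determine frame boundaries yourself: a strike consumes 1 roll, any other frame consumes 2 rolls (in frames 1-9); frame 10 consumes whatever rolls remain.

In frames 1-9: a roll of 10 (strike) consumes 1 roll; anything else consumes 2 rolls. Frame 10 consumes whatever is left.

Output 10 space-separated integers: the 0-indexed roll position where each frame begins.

Answer: 0 2 4 5 7 9 10 12 14 16

Derivation:
Frame 1 starts at roll index 0: rolls=9,0 (sum=9), consumes 2 rolls
Frame 2 starts at roll index 2: rolls=0,9 (sum=9), consumes 2 rolls
Frame 3 starts at roll index 4: roll=10 (strike), consumes 1 roll
Frame 4 starts at roll index 5: rolls=8,0 (sum=8), consumes 2 rolls
Frame 5 starts at roll index 7: rolls=1,3 (sum=4), consumes 2 rolls
Frame 6 starts at roll index 9: roll=10 (strike), consumes 1 roll
Frame 7 starts at roll index 10: rolls=6,3 (sum=9), consumes 2 rolls
Frame 8 starts at roll index 12: rolls=7,3 (sum=10), consumes 2 rolls
Frame 9 starts at roll index 14: rolls=5,0 (sum=5), consumes 2 rolls
Frame 10 starts at roll index 16: 3 remaining rolls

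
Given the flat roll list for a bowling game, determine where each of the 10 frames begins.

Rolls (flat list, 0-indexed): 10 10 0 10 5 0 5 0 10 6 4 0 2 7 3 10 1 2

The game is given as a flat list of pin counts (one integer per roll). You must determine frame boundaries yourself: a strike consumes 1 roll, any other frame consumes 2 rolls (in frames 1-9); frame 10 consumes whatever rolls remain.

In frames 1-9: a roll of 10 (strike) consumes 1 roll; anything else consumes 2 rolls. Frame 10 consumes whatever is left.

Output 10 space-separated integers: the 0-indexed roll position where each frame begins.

Answer: 0 1 2 4 6 8 9 11 13 15

Derivation:
Frame 1 starts at roll index 0: roll=10 (strike), consumes 1 roll
Frame 2 starts at roll index 1: roll=10 (strike), consumes 1 roll
Frame 3 starts at roll index 2: rolls=0,10 (sum=10), consumes 2 rolls
Frame 4 starts at roll index 4: rolls=5,0 (sum=5), consumes 2 rolls
Frame 5 starts at roll index 6: rolls=5,0 (sum=5), consumes 2 rolls
Frame 6 starts at roll index 8: roll=10 (strike), consumes 1 roll
Frame 7 starts at roll index 9: rolls=6,4 (sum=10), consumes 2 rolls
Frame 8 starts at roll index 11: rolls=0,2 (sum=2), consumes 2 rolls
Frame 9 starts at roll index 13: rolls=7,3 (sum=10), consumes 2 rolls
Frame 10 starts at roll index 15: 3 remaining rolls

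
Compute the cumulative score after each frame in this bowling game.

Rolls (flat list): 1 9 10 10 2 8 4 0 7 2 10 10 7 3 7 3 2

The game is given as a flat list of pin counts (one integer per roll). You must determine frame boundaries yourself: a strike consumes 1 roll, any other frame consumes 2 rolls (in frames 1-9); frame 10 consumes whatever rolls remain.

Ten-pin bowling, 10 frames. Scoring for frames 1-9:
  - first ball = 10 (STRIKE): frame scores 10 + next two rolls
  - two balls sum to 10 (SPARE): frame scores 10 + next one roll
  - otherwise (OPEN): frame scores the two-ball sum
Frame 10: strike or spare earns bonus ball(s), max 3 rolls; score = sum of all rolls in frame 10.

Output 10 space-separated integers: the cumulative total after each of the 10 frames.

Frame 1: SPARE (1+9=10). 10 + next roll (10) = 20. Cumulative: 20
Frame 2: STRIKE. 10 + next two rolls (10+2) = 22. Cumulative: 42
Frame 3: STRIKE. 10 + next two rolls (2+8) = 20. Cumulative: 62
Frame 4: SPARE (2+8=10). 10 + next roll (4) = 14. Cumulative: 76
Frame 5: OPEN (4+0=4). Cumulative: 80
Frame 6: OPEN (7+2=9). Cumulative: 89
Frame 7: STRIKE. 10 + next two rolls (10+7) = 27. Cumulative: 116
Frame 8: STRIKE. 10 + next two rolls (7+3) = 20. Cumulative: 136
Frame 9: SPARE (7+3=10). 10 + next roll (7) = 17. Cumulative: 153
Frame 10: SPARE. Sum of all frame-10 rolls (7+3+2) = 12. Cumulative: 165

Answer: 20 42 62 76 80 89 116 136 153 165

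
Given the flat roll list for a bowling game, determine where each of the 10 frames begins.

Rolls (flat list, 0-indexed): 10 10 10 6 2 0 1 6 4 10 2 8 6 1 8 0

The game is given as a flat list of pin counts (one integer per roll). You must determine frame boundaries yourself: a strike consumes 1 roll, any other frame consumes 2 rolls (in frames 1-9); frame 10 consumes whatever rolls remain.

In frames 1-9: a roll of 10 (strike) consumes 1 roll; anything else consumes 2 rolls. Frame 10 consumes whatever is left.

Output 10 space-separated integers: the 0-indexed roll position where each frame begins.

Answer: 0 1 2 3 5 7 9 10 12 14

Derivation:
Frame 1 starts at roll index 0: roll=10 (strike), consumes 1 roll
Frame 2 starts at roll index 1: roll=10 (strike), consumes 1 roll
Frame 3 starts at roll index 2: roll=10 (strike), consumes 1 roll
Frame 4 starts at roll index 3: rolls=6,2 (sum=8), consumes 2 rolls
Frame 5 starts at roll index 5: rolls=0,1 (sum=1), consumes 2 rolls
Frame 6 starts at roll index 7: rolls=6,4 (sum=10), consumes 2 rolls
Frame 7 starts at roll index 9: roll=10 (strike), consumes 1 roll
Frame 8 starts at roll index 10: rolls=2,8 (sum=10), consumes 2 rolls
Frame 9 starts at roll index 12: rolls=6,1 (sum=7), consumes 2 rolls
Frame 10 starts at roll index 14: 2 remaining rolls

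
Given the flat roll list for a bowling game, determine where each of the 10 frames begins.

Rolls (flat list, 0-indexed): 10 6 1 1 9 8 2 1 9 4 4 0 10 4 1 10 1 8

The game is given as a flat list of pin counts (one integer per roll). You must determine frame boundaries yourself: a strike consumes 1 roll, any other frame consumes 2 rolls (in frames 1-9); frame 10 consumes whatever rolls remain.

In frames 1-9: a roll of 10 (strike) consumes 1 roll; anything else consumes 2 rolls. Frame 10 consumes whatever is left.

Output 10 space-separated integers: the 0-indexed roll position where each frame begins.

Answer: 0 1 3 5 7 9 11 13 15 16

Derivation:
Frame 1 starts at roll index 0: roll=10 (strike), consumes 1 roll
Frame 2 starts at roll index 1: rolls=6,1 (sum=7), consumes 2 rolls
Frame 3 starts at roll index 3: rolls=1,9 (sum=10), consumes 2 rolls
Frame 4 starts at roll index 5: rolls=8,2 (sum=10), consumes 2 rolls
Frame 5 starts at roll index 7: rolls=1,9 (sum=10), consumes 2 rolls
Frame 6 starts at roll index 9: rolls=4,4 (sum=8), consumes 2 rolls
Frame 7 starts at roll index 11: rolls=0,10 (sum=10), consumes 2 rolls
Frame 8 starts at roll index 13: rolls=4,1 (sum=5), consumes 2 rolls
Frame 9 starts at roll index 15: roll=10 (strike), consumes 1 roll
Frame 10 starts at roll index 16: 2 remaining rolls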